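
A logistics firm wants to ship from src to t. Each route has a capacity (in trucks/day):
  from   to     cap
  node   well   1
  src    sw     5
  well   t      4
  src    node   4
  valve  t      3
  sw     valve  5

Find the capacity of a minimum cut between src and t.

4

Max flow = 4 (via 2 augmenting paths).
In the residual at optimum, the set reachable from src is {node, src, sw, valve}.
Cut edges: node->well (cap 1), valve->t (cap 3). Sum = 4.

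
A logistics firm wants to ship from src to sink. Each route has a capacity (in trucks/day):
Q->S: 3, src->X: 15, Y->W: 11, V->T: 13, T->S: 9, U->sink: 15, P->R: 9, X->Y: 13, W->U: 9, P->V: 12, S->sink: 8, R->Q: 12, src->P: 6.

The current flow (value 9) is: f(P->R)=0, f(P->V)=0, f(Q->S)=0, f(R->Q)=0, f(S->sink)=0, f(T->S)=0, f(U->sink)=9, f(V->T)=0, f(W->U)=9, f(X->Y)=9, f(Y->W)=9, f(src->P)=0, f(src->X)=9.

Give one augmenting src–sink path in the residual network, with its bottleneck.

src->P->R->Q->S->sink, bottleneck 3

Residual along src->P->R->Q->S->sink: src->P: 6, P->R: 9, R->Q: 12, Q->S: 3, S->sink: 8.
Bottleneck = min = 3.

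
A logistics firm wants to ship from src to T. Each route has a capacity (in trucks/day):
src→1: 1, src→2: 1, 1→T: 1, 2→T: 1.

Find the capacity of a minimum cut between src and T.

2

Max flow = 2 (via 2 augmenting paths).
In the residual at optimum, the set reachable from src is {src}.
Cut edges: src→2 (cap 1), src→1 (cap 1). Sum = 2.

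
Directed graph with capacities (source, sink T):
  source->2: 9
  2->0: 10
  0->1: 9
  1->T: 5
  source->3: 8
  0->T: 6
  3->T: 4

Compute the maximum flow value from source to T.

Augment source->3->T: bottleneck 4. Total 4.
Augment source->2->0->T: bottleneck 6. Total 10.
Augment source->2->0->1->T: bottleneck 3. Total 13.
No augmenting path remains in the residual graph.

13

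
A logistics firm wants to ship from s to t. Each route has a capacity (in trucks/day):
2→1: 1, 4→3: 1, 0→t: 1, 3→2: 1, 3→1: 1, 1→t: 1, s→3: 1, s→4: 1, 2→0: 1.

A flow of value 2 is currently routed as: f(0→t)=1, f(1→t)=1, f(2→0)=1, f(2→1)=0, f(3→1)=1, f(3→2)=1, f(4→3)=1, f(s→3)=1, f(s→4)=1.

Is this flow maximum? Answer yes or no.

Residual reachable from s: {s}; t is not reachable.
Saturated cut: s→4, s→3 with total capacity 2 = current flow value. Flow is maximum.

Yes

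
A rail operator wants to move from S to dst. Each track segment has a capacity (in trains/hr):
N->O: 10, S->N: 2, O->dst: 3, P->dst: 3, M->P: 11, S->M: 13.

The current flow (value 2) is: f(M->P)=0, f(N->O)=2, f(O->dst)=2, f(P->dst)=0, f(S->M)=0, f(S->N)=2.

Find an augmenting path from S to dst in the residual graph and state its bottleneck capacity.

Residual along S->M->P->dst: S->M: 13, M->P: 11, P->dst: 3.
Bottleneck = min = 3.

S->M->P->dst, bottleneck 3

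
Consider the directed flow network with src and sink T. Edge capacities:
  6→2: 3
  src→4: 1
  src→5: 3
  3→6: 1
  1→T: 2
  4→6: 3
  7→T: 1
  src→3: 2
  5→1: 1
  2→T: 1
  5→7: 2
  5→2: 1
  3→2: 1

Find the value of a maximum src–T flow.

3

Augment src→3→2→T: bottleneck 1. Total 1.
Augment src→5→7→T: bottleneck 1. Total 2.
Augment src→5→1→T: bottleneck 1. Total 3.
No augmenting path remains in the residual graph.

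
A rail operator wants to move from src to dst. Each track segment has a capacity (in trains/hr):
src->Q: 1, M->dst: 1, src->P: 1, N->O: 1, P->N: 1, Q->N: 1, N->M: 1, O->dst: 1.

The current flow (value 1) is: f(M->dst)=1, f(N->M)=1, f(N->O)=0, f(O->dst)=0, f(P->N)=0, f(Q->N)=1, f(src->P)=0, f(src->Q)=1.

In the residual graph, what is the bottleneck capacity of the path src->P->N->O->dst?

Residual capacities along the path: src->P: 1, P->N: 1, N->O: 1, O->dst: 1.
Minimum is 1.

1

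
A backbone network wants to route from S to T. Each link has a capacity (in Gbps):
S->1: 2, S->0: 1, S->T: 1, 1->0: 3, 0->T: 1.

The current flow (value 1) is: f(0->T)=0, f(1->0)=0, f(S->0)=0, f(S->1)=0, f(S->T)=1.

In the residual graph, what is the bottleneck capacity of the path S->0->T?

Residual capacities along the path: S->0: 1, 0->T: 1.
Minimum is 1.

1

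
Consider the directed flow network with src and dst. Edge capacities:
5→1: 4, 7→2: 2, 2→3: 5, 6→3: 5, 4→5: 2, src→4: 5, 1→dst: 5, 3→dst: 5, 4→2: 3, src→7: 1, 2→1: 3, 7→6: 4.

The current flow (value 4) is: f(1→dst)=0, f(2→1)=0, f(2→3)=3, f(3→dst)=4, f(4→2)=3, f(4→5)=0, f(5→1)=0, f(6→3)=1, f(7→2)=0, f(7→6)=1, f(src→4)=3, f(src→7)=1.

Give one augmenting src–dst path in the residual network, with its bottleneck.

Residual along src→4→5→1→dst: src→4: 2, 4→5: 2, 5→1: 4, 1→dst: 5.
Bottleneck = min = 2.

src→4→5→1→dst, bottleneck 2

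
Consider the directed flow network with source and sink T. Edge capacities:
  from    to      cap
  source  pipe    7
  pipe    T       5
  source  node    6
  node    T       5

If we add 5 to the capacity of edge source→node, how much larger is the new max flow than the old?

0

Original max flow = 10.
Edge source→node does not cross the min cut (source side {node, pipe, source}), so extra capacity there cannot help.
New max flow = 10. Increase = 0.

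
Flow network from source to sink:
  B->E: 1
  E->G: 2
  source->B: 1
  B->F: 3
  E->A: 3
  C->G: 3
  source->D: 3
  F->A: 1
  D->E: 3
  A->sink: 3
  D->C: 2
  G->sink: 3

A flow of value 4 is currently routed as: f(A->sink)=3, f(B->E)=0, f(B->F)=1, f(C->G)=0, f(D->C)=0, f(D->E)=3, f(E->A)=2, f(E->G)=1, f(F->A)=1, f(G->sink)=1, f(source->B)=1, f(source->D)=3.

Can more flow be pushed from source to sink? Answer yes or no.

Residual reachable from source: {source}; sink is not reachable.
Saturated cut: source->B, source->D with total capacity 4 = current flow value. Flow is maximum.

No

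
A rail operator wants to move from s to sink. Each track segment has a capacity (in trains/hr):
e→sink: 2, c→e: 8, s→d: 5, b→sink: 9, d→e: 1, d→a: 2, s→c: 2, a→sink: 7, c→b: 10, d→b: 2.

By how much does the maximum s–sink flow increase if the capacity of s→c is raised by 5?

5

Original max flow = 7.
After raising cap(s→c), augmenting paths through that edge carry 5 more units.
New max flow = 12. Increase = 5.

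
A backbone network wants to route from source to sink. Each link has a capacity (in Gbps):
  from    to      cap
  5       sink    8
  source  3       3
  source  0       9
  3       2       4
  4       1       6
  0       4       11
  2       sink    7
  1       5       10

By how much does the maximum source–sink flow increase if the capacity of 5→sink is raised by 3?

0

Original max flow = 9.
Edge 5→sink does not cross the min cut (source side {0, 4, source}), so extra capacity there cannot help.
New max flow = 9. Increase = 0.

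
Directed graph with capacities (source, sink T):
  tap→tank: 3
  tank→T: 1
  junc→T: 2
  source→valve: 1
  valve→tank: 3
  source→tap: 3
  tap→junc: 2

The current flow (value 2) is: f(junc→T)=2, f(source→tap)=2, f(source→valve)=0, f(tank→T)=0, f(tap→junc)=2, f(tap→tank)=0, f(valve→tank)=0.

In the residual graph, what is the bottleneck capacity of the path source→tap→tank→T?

1

Residual capacities along the path: source→tap: 1, tap→tank: 3, tank→T: 1.
Minimum is 1.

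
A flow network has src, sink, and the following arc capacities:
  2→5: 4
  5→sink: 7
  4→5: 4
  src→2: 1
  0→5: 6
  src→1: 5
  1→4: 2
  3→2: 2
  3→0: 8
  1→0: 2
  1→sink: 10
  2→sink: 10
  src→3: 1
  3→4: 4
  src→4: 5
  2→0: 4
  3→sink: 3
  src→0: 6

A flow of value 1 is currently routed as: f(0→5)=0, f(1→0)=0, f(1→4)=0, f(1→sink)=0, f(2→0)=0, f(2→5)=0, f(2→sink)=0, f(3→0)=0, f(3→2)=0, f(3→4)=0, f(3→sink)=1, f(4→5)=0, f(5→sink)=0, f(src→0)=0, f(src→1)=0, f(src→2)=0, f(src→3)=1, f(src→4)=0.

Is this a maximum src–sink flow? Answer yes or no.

Residual path src→1→sink has bottleneck 5 > 0.
Pushing 5 along it raises the flow to 6, so the given flow is not maximum.

No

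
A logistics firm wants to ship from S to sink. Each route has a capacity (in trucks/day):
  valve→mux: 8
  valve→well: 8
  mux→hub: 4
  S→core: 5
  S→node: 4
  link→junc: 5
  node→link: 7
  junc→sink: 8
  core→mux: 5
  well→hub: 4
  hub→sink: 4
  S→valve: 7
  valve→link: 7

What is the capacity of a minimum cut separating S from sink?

9

Max flow = 9 (via 3 augmenting paths).
In the residual at optimum, the set reachable from S is {S, core, hub, link, mux, node, valve, well}.
Cut edges: link→junc (cap 5), hub→sink (cap 4). Sum = 9.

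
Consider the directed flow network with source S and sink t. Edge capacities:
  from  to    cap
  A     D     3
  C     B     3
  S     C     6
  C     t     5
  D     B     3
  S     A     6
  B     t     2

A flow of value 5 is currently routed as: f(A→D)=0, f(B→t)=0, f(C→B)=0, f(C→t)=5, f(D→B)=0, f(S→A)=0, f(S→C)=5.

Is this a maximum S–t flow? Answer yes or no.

No

Residual path S→C→B→t has bottleneck 1 > 0.
Pushing 1 along it raises the flow to 6, so the given flow is not maximum.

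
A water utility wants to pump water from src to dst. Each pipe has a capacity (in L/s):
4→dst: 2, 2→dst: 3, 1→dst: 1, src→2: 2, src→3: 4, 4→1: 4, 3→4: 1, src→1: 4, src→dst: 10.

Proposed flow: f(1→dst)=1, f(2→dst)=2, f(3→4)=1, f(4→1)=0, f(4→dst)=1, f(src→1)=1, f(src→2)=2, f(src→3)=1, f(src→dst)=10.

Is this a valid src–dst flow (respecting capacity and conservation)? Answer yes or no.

Yes

Every edge has 0 ≤ f(e) ≤ cap(e).
At each intermediate node, inflow equals outflow.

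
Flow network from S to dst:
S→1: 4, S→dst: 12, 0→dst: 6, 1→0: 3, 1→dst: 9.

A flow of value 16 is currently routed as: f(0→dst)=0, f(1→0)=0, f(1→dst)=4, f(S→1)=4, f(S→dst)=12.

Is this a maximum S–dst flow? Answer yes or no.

Residual reachable from S: {S}; dst is not reachable.
Saturated cut: S→1, S→dst with total capacity 16 = current flow value. Flow is maximum.

Yes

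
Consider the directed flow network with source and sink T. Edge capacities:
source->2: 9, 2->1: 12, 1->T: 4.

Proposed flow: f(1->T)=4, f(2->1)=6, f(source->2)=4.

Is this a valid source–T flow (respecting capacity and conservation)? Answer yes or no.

Conservation fails at 2: inflow 4 ≠ outflow 6.

No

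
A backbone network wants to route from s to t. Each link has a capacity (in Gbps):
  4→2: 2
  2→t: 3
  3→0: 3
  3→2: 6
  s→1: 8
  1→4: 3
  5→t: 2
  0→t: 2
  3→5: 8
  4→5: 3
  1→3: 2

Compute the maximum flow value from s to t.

5

Augment s→1→3→0→t: bottleneck 2. Total 2.
Augment s→1→4→2→t: bottleneck 2. Total 4.
Augment s→1→4→5→t: bottleneck 1. Total 5.
No augmenting path remains in the residual graph.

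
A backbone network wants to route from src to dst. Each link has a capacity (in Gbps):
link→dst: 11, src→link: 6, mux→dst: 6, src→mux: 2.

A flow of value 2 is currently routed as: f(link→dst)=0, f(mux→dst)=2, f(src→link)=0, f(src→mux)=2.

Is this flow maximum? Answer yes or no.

No

Residual path src→link→dst has bottleneck 6 > 0.
Pushing 6 along it raises the flow to 8, so the given flow is not maximum.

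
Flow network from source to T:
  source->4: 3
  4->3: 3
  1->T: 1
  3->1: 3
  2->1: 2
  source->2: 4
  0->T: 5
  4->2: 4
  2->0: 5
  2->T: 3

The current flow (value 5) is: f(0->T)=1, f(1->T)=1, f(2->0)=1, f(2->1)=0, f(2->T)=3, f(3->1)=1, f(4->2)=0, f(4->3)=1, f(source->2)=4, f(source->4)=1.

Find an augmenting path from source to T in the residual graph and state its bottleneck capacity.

source->4->2->0->T, bottleneck 2

Residual along source->4->2->0->T: source->4: 2, 4->2: 4, 2->0: 4, 0->T: 4.
Bottleneck = min = 2.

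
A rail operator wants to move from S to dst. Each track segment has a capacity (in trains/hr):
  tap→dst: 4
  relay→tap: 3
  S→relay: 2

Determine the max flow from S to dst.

Augment S→relay→tap→dst: bottleneck 2. Total 2.
No augmenting path remains in the residual graph.

2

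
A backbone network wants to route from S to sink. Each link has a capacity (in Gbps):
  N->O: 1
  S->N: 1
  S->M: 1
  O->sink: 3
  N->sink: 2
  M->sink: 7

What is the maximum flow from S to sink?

Augment S->N->sink: bottleneck 1. Total 1.
Augment S->M->sink: bottleneck 1. Total 2.
No augmenting path remains in the residual graph.

2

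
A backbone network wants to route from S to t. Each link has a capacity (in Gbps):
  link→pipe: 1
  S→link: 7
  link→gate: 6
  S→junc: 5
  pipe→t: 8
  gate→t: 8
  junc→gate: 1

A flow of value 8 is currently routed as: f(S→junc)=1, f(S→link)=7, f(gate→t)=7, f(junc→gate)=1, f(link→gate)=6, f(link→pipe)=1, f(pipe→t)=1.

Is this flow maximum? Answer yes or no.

Residual reachable from S: {S, junc}; t is not reachable.
Saturated cut: S→link, junc→gate with total capacity 8 = current flow value. Flow is maximum.

Yes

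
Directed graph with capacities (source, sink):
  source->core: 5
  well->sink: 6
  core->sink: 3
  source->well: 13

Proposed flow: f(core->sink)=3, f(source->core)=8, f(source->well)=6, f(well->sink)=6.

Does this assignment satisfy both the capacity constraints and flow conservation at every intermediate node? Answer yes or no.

Capacity violated on source->core: flow 8 > capacity 5.

No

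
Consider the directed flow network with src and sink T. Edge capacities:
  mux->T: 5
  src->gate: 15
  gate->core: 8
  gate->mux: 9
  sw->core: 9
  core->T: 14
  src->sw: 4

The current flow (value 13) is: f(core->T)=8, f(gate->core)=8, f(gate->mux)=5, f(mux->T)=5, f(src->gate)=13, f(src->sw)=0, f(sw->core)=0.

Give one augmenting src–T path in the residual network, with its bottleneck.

src->sw->core->T, bottleneck 4

Residual along src->sw->core->T: src->sw: 4, sw->core: 9, core->T: 6.
Bottleneck = min = 4.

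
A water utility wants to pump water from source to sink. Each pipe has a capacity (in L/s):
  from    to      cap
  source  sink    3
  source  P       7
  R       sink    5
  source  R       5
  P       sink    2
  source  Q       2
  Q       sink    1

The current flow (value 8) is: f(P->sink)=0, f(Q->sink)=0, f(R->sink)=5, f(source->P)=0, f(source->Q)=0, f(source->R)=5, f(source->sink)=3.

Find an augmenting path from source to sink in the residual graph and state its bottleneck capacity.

Residual along source->Q->sink: source->Q: 2, Q->sink: 1.
Bottleneck = min = 1.

source->Q->sink, bottleneck 1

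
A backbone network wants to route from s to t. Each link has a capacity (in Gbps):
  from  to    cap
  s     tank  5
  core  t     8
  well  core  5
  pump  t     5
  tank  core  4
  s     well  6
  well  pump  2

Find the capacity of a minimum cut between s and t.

10

Max flow = 10 (via 3 augmenting paths).
In the residual at optimum, the set reachable from s is {s, tank}.
Cut edges: s→well (cap 6), tank→core (cap 4). Sum = 10.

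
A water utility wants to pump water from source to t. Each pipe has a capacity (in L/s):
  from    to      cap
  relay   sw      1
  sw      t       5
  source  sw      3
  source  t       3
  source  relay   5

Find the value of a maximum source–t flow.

Augment source→t: bottleneck 3. Total 3.
Augment source→sw→t: bottleneck 3. Total 6.
Augment source→relay→sw→t: bottleneck 1. Total 7.
No augmenting path remains in the residual graph.

7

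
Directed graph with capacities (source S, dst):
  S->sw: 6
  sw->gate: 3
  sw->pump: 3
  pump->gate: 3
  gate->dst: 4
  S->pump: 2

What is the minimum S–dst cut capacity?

4

Max flow = 4 (via 2 augmenting paths).
In the residual at optimum, the set reachable from S is {S, gate, pump, sw}.
Cut edges: gate->dst (cap 4). Sum = 4.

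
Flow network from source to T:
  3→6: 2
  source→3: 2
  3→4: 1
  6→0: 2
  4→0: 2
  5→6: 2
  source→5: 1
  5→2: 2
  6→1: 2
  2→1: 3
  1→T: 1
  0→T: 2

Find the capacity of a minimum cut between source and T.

3

Max flow = 3 (via 3 augmenting paths).
In the residual at optimum, the set reachable from source is {source}.
Cut edges: source→3 (cap 2), source→5 (cap 1). Sum = 3.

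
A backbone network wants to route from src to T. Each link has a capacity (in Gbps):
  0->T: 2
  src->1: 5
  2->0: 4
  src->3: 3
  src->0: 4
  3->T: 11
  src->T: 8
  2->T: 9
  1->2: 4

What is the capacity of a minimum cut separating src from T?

17

Max flow = 17 (via 4 augmenting paths).
In the residual at optimum, the set reachable from src is {0, 1, src}.
Cut edges: src->3 (cap 3), src->T (cap 8), 1->2 (cap 4), 0->T (cap 2). Sum = 17.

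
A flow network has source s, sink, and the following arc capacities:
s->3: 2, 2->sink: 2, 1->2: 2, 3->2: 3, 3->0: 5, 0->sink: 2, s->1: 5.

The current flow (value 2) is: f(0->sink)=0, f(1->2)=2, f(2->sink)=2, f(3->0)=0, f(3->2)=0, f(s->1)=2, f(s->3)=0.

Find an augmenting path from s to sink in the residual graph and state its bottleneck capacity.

s->3->0->sink, bottleneck 2

Residual along s->3->0->sink: s->3: 2, 3->0: 5, 0->sink: 2.
Bottleneck = min = 2.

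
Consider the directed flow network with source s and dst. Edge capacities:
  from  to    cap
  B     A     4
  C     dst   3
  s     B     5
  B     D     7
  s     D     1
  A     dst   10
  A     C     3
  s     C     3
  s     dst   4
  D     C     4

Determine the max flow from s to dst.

Augment s->dst: bottleneck 4. Total 4.
Augment s->C->dst: bottleneck 3. Total 7.
Augment s->B->A->dst: bottleneck 4. Total 11.
No augmenting path remains in the residual graph.

11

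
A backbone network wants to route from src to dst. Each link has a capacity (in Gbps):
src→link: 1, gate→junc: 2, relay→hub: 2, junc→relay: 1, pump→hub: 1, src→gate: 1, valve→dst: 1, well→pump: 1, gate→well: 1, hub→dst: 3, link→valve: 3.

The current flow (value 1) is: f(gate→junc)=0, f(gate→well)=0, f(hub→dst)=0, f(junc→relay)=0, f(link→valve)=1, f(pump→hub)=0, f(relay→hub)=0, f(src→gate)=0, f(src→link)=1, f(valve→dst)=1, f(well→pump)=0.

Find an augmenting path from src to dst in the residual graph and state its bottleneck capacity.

Residual along src→gate→junc→relay→hub→dst: src→gate: 1, gate→junc: 2, junc→relay: 1, relay→hub: 2, hub→dst: 3.
Bottleneck = min = 1.

src→gate→junc→relay→hub→dst, bottleneck 1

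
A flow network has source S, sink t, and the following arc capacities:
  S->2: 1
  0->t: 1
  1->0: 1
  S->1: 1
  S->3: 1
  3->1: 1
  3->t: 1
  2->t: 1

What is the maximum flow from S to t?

Augment S->3->t: bottleneck 1. Total 1.
Augment S->2->t: bottleneck 1. Total 2.
Augment S->1->0->t: bottleneck 1. Total 3.
No augmenting path remains in the residual graph.

3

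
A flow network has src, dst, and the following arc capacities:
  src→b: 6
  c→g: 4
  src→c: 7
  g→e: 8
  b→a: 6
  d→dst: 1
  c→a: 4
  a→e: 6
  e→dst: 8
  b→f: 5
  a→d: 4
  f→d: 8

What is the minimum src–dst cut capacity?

9

Max flow = 9 (via 4 augmenting paths).
In the residual at optimum, the set reachable from src is {a, b, c, d, e, f, g, src}.
Cut edges: e→dst (cap 8), d→dst (cap 1). Sum = 9.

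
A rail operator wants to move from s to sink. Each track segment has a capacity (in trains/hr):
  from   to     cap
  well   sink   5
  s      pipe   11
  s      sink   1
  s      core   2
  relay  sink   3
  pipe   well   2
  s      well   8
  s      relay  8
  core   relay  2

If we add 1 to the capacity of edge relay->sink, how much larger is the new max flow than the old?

1

Original max flow = 9.
After raising cap(relay->sink), augmenting paths through that edge carry 1 more unit.
New max flow = 10. Increase = 1.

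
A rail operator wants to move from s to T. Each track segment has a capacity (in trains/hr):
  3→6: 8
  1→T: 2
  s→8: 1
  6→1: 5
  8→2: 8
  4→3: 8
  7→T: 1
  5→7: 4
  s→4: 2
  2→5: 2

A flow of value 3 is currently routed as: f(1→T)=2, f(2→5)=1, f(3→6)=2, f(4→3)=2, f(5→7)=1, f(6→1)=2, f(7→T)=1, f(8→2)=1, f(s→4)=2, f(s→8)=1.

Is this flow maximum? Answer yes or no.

Residual reachable from s: {s}; T is not reachable.
Saturated cut: s→8, s→4 with total capacity 3 = current flow value. Flow is maximum.

Yes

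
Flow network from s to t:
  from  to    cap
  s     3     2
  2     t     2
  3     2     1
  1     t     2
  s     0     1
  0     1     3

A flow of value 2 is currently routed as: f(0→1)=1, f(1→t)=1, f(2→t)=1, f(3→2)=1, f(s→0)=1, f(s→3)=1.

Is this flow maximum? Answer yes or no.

Residual reachable from s: {3, s}; t is not reachable.
Saturated cut: 3→2, s→0 with total capacity 2 = current flow value. Flow is maximum.

Yes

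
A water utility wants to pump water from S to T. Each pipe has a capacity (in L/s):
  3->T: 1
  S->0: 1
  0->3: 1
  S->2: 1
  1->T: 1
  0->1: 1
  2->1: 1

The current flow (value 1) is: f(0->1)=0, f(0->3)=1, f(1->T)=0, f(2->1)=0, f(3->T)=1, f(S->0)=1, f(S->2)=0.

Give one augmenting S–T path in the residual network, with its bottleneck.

S->2->1->T, bottleneck 1

Residual along S->2->1->T: S->2: 1, 2->1: 1, 1->T: 1.
Bottleneck = min = 1.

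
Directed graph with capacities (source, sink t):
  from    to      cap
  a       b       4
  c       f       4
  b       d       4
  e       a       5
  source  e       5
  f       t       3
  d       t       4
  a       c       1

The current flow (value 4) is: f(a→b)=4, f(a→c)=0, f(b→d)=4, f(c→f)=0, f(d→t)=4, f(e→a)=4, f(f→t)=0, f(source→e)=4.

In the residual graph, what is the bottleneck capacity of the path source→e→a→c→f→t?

Residual capacities along the path: source→e: 1, e→a: 1, a→c: 1, c→f: 4, f→t: 3.
Minimum is 1.

1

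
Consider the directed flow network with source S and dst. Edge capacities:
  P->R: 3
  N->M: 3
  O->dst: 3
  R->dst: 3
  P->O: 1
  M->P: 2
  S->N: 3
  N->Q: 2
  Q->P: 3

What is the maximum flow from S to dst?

Augment S->N->Q->P->O->dst: bottleneck 1. Total 1.
Augment S->N->Q->P->R->dst: bottleneck 1. Total 2.
Augment S->N->M->P->R->dst: bottleneck 1. Total 3.
No augmenting path remains in the residual graph.

3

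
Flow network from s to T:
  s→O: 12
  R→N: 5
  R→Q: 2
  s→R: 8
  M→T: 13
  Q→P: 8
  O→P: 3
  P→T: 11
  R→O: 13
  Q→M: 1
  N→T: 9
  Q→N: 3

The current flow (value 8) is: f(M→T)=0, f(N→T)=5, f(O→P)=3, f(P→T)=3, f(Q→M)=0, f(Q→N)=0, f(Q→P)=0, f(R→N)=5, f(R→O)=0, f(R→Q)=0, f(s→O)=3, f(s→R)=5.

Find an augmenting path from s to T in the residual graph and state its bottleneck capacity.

Residual along s→R→Q→P→T: s→R: 3, R→Q: 2, Q→P: 8, P→T: 8.
Bottleneck = min = 2.

s→R→Q→P→T, bottleneck 2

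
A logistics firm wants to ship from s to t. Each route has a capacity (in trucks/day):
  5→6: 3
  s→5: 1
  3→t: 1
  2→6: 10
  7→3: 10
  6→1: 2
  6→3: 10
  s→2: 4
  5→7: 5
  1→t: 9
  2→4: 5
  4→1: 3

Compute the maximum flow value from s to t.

Augment s→2→4→1→t: bottleneck 3. Total 3.
Augment s→2→6→1→t: bottleneck 1. Total 4.
Augment s→5→6→1→t: bottleneck 1. Total 5.
No augmenting path remains in the residual graph.

5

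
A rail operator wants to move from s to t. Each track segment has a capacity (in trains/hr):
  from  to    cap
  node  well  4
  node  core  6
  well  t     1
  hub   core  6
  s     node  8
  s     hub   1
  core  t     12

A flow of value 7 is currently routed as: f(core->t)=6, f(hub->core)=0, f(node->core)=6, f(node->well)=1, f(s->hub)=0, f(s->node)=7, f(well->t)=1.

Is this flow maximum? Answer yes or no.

Residual path s->hub->core->t has bottleneck 1 > 0.
Pushing 1 along it raises the flow to 8, so the given flow is not maximum.

No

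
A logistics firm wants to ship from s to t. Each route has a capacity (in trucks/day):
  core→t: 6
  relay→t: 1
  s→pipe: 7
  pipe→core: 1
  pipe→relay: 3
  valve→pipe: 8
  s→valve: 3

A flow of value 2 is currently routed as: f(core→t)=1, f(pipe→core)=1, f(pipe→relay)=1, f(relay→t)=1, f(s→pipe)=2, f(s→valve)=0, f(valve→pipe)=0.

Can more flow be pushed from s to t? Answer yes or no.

Residual reachable from s: {pipe, relay, s, valve}; t is not reachable.
Saturated cut: pipe→core, relay→t with total capacity 2 = current flow value. Flow is maximum.

No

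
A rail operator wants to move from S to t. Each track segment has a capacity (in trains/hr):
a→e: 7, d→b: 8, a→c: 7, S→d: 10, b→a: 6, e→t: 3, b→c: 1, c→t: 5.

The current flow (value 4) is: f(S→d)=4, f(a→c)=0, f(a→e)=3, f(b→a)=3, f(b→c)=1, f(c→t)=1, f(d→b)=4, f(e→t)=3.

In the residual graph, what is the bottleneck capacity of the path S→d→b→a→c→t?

Residual capacities along the path: S→d: 6, d→b: 4, b→a: 3, a→c: 7, c→t: 4.
Minimum is 3.

3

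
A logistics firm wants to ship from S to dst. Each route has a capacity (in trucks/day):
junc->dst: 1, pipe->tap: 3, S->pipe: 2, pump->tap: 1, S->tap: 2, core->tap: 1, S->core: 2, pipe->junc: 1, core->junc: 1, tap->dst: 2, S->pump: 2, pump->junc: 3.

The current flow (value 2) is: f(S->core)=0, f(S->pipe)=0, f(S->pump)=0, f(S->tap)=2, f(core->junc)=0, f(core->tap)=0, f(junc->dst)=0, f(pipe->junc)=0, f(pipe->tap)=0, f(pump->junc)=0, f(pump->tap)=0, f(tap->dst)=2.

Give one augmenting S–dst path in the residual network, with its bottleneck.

Residual along S->pipe->junc->dst: S->pipe: 2, pipe->junc: 1, junc->dst: 1.
Bottleneck = min = 1.

S->pipe->junc->dst, bottleneck 1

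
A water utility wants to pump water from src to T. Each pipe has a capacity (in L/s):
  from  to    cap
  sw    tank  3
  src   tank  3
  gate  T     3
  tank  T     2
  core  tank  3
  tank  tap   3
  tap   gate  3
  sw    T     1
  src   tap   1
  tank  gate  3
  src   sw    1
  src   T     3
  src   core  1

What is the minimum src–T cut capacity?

Max flow = 9 (via 6 augmenting paths).
In the residual at optimum, the set reachable from src is {src}.
Cut edges: src->core (cap 1), src->sw (cap 1), src->tank (cap 3), src->tap (cap 1), src->T (cap 3). Sum = 9.

9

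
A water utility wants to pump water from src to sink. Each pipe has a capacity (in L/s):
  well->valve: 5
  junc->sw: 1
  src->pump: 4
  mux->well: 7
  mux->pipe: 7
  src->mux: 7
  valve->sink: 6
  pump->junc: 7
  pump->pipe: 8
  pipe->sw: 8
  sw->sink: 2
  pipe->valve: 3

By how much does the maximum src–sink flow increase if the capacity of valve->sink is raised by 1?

1

Original max flow = 8.
After raising cap(valve->sink), augmenting paths through that edge carry 1 more unit.
New max flow = 9. Increase = 1.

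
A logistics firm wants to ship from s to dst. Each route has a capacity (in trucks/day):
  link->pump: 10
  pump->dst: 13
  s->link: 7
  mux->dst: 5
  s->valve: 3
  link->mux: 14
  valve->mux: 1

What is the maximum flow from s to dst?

8

Augment s->link->pump->dst: bottleneck 7. Total 7.
Augment s->valve->mux->dst: bottleneck 1. Total 8.
No augmenting path remains in the residual graph.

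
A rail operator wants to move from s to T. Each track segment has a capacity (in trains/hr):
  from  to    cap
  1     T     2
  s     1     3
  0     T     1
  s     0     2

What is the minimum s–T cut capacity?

3

Max flow = 3 (via 2 augmenting paths).
In the residual at optimum, the set reachable from s is {0, 1, s}.
Cut edges: 1->T (cap 2), 0->T (cap 1). Sum = 3.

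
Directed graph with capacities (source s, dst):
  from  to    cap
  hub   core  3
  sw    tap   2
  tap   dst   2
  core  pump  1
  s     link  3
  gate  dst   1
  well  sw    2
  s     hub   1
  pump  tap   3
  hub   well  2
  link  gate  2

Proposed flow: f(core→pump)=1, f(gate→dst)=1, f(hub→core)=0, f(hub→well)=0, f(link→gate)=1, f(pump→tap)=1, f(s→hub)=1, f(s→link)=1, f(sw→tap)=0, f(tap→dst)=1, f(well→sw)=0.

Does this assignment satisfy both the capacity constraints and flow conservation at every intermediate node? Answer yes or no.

No

Conservation fails at core: inflow 0 ≠ outflow 1.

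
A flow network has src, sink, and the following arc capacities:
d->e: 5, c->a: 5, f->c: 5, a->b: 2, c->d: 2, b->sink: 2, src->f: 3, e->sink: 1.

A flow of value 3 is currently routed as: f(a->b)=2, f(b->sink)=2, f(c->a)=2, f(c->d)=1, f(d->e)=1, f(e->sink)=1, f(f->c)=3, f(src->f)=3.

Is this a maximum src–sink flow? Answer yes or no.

Residual reachable from src: {src}; sink is not reachable.
Saturated cut: src->f with total capacity 3 = current flow value. Flow is maximum.

Yes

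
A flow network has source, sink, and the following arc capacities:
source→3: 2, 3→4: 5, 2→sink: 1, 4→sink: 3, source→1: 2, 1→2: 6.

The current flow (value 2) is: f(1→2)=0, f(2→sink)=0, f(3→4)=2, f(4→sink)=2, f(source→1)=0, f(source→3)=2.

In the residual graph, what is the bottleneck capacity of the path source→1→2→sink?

Residual capacities along the path: source→1: 2, 1→2: 6, 2→sink: 1.
Minimum is 1.

1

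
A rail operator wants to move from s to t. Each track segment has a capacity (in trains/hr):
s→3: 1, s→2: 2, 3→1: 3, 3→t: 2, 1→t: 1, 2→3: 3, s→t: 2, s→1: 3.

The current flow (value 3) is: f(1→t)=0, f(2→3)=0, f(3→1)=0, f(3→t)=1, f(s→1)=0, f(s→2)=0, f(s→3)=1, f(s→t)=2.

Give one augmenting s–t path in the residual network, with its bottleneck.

s→1→t, bottleneck 1

Residual along s→1→t: s→1: 3, 1→t: 1.
Bottleneck = min = 1.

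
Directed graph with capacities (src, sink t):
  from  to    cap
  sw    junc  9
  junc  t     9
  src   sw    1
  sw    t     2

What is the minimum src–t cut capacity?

Max flow = 1 (via 1 augmenting path).
In the residual at optimum, the set reachable from src is {src}.
Cut edges: src->sw (cap 1). Sum = 1.

1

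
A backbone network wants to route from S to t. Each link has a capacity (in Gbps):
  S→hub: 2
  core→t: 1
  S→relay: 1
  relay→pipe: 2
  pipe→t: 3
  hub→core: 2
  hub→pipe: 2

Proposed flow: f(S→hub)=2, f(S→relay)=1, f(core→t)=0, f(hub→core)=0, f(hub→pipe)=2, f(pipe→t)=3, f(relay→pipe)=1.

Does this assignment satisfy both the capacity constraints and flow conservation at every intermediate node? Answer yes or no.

Every edge has 0 ≤ f(e) ≤ cap(e).
At each intermediate node, inflow equals outflow.

Yes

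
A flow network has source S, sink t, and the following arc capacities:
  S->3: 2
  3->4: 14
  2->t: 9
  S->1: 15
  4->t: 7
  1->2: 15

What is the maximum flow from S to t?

Augment S->3->4->t: bottleneck 2. Total 2.
Augment S->1->2->t: bottleneck 9. Total 11.
No augmenting path remains in the residual graph.

11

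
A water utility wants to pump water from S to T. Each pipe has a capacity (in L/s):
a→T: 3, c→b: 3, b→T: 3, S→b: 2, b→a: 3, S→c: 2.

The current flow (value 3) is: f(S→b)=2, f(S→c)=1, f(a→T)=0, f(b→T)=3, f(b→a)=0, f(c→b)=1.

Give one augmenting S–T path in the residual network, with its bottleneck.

Residual along S→c→b→a→T: S→c: 1, c→b: 2, b→a: 3, a→T: 3.
Bottleneck = min = 1.

S→c→b→a→T, bottleneck 1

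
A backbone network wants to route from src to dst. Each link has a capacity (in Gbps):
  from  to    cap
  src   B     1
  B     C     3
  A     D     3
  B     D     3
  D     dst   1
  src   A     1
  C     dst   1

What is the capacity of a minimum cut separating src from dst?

Max flow = 2 (via 2 augmenting paths).
In the residual at optimum, the set reachable from src is {src}.
Cut edges: src->B (cap 1), src->A (cap 1). Sum = 2.

2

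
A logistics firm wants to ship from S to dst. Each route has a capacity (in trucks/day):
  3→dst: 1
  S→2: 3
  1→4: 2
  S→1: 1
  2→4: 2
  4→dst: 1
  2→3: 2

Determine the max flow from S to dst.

2

Augment S→2→3→dst: bottleneck 1. Total 1.
Augment S→2→4→dst: bottleneck 1. Total 2.
No augmenting path remains in the residual graph.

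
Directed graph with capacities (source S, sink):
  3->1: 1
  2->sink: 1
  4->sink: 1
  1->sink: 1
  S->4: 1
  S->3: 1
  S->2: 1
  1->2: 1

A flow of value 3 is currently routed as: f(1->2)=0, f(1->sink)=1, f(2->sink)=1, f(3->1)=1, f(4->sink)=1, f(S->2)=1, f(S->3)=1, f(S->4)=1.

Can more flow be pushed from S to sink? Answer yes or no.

Residual reachable from S: {S}; sink is not reachable.
Saturated cut: S->3, S->2, S->4 with total capacity 3 = current flow value. Flow is maximum.

No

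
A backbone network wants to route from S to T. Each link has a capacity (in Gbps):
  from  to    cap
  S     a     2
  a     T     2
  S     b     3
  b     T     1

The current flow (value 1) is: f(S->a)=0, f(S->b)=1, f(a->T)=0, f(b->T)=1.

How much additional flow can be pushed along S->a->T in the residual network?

Residual capacities along the path: S->a: 2, a->T: 2.
Minimum is 2.

2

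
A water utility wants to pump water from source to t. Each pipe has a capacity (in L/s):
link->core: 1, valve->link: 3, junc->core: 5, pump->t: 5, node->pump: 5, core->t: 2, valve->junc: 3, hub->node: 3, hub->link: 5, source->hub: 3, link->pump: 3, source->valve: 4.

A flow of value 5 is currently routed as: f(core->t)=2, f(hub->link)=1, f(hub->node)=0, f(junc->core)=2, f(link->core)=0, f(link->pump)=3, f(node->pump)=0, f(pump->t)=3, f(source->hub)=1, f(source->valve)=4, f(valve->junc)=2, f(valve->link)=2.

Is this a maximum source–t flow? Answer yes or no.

No

Residual path source->hub->node->pump->t has bottleneck 2 > 0.
Pushing 2 along it raises the flow to 7, so the given flow is not maximum.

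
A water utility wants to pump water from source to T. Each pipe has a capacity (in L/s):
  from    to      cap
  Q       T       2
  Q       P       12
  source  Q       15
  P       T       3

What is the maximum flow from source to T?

5

Augment source->Q->T: bottleneck 2. Total 2.
Augment source->Q->P->T: bottleneck 3. Total 5.
No augmenting path remains in the residual graph.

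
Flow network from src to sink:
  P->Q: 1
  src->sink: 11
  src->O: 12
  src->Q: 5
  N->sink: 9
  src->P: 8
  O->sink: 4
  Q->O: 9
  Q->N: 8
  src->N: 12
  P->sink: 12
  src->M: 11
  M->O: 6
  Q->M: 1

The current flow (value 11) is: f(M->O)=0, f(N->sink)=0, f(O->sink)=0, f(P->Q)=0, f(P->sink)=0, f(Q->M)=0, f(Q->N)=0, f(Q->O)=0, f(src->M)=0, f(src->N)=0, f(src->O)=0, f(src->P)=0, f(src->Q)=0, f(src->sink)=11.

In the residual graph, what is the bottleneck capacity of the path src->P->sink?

Residual capacities along the path: src->P: 8, P->sink: 12.
Minimum is 8.

8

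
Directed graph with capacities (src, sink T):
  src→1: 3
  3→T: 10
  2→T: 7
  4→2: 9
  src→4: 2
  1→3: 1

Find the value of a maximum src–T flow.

Augment src→4→2→T: bottleneck 2. Total 2.
Augment src→1→3→T: bottleneck 1. Total 3.
No augmenting path remains in the residual graph.

3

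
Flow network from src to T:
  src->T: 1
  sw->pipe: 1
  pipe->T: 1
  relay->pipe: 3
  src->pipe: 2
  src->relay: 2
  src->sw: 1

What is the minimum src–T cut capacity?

Max flow = 2 (via 2 augmenting paths).
In the residual at optimum, the set reachable from src is {pipe, relay, src, sw}.
Cut edges: src->T (cap 1), pipe->T (cap 1). Sum = 2.

2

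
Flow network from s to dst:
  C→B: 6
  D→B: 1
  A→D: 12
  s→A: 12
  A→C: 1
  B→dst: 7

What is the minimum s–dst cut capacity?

2

Max flow = 2 (via 2 augmenting paths).
In the residual at optimum, the set reachable from s is {A, D, s}.
Cut edges: A→C (cap 1), D→B (cap 1). Sum = 2.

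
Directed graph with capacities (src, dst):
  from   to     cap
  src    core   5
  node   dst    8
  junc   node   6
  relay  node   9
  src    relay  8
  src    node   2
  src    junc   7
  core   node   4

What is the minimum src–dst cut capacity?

8

Max flow = 8 (via 3 augmenting paths).
In the residual at optimum, the set reachable from src is {core, junc, node, relay, src}.
Cut edges: node→dst (cap 8). Sum = 8.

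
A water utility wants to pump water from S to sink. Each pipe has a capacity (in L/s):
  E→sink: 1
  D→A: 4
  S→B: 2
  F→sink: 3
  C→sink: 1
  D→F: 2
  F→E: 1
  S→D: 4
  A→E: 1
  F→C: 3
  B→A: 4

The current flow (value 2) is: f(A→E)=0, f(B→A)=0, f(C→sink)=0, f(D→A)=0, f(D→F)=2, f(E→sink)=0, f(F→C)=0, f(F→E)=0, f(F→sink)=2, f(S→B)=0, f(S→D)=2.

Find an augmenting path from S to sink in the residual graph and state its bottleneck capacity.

S→D→A→E→sink, bottleneck 1

Residual along S→D→A→E→sink: S→D: 2, D→A: 4, A→E: 1, E→sink: 1.
Bottleneck = min = 1.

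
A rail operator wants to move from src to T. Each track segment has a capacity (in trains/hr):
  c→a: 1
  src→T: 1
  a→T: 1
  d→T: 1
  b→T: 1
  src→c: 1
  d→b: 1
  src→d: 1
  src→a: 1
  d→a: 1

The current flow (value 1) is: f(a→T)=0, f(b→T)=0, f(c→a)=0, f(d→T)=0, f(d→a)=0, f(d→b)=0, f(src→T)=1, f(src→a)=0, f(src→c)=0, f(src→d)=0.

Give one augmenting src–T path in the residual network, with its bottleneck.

Residual along src→d→T: src→d: 1, d→T: 1.
Bottleneck = min = 1.

src→d→T, bottleneck 1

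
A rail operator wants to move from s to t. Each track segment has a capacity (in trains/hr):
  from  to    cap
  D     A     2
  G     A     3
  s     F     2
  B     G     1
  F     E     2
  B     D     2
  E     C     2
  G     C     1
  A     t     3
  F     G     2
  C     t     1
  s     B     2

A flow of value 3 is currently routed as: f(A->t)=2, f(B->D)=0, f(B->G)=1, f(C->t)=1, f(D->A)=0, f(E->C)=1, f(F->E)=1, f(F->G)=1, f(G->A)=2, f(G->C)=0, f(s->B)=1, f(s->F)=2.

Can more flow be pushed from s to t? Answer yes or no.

Yes

Residual path s->B->D->A->t has bottleneck 1 > 0.
Pushing 1 along it raises the flow to 4, so the given flow is not maximum.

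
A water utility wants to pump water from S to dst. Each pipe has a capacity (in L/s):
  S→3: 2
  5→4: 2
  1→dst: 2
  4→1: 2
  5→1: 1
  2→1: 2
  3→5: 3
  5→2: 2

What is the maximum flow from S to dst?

2

Augment S→3→5→1→dst: bottleneck 1. Total 1.
Augment S→3→5→4→1→dst: bottleneck 1. Total 2.
No augmenting path remains in the residual graph.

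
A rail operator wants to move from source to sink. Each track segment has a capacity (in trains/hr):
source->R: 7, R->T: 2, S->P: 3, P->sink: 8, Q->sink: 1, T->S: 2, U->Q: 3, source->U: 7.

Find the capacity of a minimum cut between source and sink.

3

Max flow = 3 (via 2 augmenting paths).
In the residual at optimum, the set reachable from source is {Q, R, U, source}.
Cut edges: R->T (cap 2), Q->sink (cap 1). Sum = 3.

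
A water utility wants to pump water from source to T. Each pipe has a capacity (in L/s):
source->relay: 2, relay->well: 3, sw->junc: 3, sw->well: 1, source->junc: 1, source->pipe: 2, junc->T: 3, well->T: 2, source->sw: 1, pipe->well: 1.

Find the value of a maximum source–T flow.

4

Augment source->junc->T: bottleneck 1. Total 1.
Augment source->sw->junc->T: bottleneck 1. Total 2.
Augment source->pipe->well->T: bottleneck 1. Total 3.
Augment source->relay->well->T: bottleneck 1. Total 4.
No augmenting path remains in the residual graph.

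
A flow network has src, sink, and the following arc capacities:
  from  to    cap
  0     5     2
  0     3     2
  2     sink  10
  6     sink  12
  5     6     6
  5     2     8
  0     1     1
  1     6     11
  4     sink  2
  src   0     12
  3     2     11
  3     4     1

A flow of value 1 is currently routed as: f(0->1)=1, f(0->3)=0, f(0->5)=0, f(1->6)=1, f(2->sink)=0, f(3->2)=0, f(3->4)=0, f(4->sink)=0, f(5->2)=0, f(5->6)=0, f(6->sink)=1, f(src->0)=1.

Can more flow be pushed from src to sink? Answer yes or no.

Residual path src->0->3->4->sink has bottleneck 1 > 0.
Pushing 1 along it raises the flow to 2, so the given flow is not maximum.

Yes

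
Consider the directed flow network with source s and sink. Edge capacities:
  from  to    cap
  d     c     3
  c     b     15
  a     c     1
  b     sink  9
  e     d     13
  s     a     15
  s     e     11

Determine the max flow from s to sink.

Augment s->a->c->b->sink: bottleneck 1. Total 1.
Augment s->e->d->c->b->sink: bottleneck 3. Total 4.
No augmenting path remains in the residual graph.

4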